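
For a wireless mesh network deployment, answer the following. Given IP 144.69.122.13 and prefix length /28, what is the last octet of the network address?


Given: IP = 144.69.122.13, prefix = /28
Subnet mask = 255.255.255.240
Last octet of IP: 13
Last octet of mask: 240
Network last octet = 13 AND 240 = 0

0


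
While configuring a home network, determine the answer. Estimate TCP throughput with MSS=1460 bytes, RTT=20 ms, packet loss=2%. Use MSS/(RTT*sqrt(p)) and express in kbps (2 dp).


Given: MSS = 1460 bytes, RTT = 20 ms, loss = 2%
RTT in seconds = 20 / 1000 = 0.02
Loss rate = 2% = 0.02
sqrt(loss) = sqrt(0.02) = 0.141421356237
Throughput (bytes/s) = 1460 / (0.02 * 0.141421356237) = 516187.9503
Throughput (kbps) = 516187.9503 * 8 / 1000 = 4129.503602 -> 4129.50 kbps (2 dp)

4129.50


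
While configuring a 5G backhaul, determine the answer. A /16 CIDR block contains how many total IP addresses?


Given: CIDR prefix /16
Host bits = 32 - 16 = 16
Total addresses = 2^16 = 65536

65536


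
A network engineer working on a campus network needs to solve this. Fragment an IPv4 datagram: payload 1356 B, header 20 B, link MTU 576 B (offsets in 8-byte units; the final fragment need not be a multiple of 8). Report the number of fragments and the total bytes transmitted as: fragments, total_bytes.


Max data per non-final fragment = floor((MTU - header)/8)*8 = floor((576 - 20)/8)*8 = floor(556/8)*8 = 552 B
Final fragment needs no 8-byte alignment: it can carry up to MTU - header = 556 B
Non-final fragments needed = ceil((payload - 556) / 552) = ceil(800/552) = ceil(1.4493) = 2
Number of fragments = 2 + 1 = 3
Fragment sizes (data): 2 * 552 B + 252 B (last, 252 <= 556 OK)
Total bytes sent = payload + n_frags * header = 1356 + 3*20 = 1356 + 60 = 1416 B

3, 1416


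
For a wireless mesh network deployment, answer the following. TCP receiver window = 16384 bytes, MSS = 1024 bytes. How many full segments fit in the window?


Given: RWND = 16384 bytes, MSS = 1024 bytes
Full segments = floor(RWND / MSS)
Full segments = floor(16384 / 1024)
Full segments = floor(16.0) = 16

16


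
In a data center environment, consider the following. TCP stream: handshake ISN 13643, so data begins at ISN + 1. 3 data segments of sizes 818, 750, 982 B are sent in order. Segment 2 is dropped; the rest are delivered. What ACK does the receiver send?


SYN uses sequence number 13643; first data byte = ISN + 1 = 13644.
Segment 1: SEQ = 13644, len = 818 B, covers [13644, 14461]
Segment 2: SEQ = 14462, len = 750 B, covers [14462, 15211] [LOST]
Segment 3: SEQ = 15212, len = 982 B, covers [15212, 16193]
In-order data received: bytes [13644, 14461] (segments 1..1).
Segment 2 missing -> gap begins at byte 14462; later segments buffered out of order.
Cumulative ACK = next expected in-order byte = 13644 + 818 = 14462

14462


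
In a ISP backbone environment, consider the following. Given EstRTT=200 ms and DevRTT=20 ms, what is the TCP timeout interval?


Given: EstRTT = 200 ms, DevRTT = 20 ms
Timeout = EstRTT + 4 * DevRTT
4 * DevRTT = 4 * 20 = 80
Timeout = 200 + 80 = 280 ms

280


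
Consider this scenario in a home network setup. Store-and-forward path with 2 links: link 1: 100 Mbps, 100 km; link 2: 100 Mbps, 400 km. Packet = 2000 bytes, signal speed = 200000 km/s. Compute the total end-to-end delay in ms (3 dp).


Packet = 2000 bytes = 16000 bits. Store-and-forward: sum (t_trans + t_prop) per link.
Link 1: t_trans = 16000/(100*10^6) s = 0.1600 ms; t_prop = 100/200000 s = 0.5000 ms; subtotal = 0.6600 ms
Link 2: t_trans = 16000/(100*10^6) s = 0.1600 ms; t_prop = 400/200000 s = 2.0000 ms; subtotal = 2.1600 ms
End-to-end = 0.6600 + 2.1600 = 2.8200 ms -> 2.820 ms (3 dp)

2.820


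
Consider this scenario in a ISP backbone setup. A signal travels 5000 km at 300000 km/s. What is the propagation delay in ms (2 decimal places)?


Given: distance = 5000 km, speed = 300000 km/s
Delay = distance / speed = 5000 / 300000 seconds
Delay in ms = 5000 * 1000 / 300000
Delay = 16.6667 ms
Rounded to 2 dp = 16.67 ms

16.67


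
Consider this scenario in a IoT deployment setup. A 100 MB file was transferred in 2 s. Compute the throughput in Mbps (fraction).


Given: file = 100 MB, time = 2 s
File in Mb = 100 * 8 = 800 Mb
Throughput = 800 / 2 Mbps
Throughput = 400 Mbps

400


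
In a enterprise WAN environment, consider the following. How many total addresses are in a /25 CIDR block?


Given: CIDR prefix /25
Host bits = 32 - 25 = 7
Total addresses = 2^7 = 128

128


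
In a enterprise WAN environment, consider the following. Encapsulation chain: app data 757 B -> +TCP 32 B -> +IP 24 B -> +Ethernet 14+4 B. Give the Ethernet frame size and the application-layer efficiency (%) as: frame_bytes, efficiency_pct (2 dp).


TCP segment = 757 + 32 = 789 B
IP packet = 789 + 24 = 813 B
Ethernet frame = 813 + 14 + 4 = 831 B
Efficiency = app / frame = 757 / 831 = 0.910951 = 91.0951% -> 91.10% (2 dp)

831, 91.10


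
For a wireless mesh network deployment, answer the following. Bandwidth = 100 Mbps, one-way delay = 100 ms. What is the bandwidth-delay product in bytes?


Given: bandwidth = 100 Mbps, delay = 100 ms
BDP in bits = 100 * 10^6 * 100 / 1000
BDP in bits = 10000000
BDP in bytes = 10000000 / 8 = 1250000

1250000


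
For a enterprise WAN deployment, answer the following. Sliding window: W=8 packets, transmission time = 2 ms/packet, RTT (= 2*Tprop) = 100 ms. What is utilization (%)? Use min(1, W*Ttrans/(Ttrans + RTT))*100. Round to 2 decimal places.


Given: W = 8, Ttrans = 2 ms, RTT = 100 ms (= 2 * Tprop, Tprop = 50 ms)
Cycle time = Ttrans + RTT = 2 + 100 = 102 ms (first packet sent until its ACK returns)
W * Ttrans = 8 * 2 = 16 ms of sending per cycle
W * Ttrans / (Ttrans + RTT) = 16 / 102 = 0.156863
U = min(1, 0.156863) = 0.156863
U% = 15.69%

15.69


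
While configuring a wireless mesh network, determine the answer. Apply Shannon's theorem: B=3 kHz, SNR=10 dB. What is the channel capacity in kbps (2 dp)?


Given: B = 3 kHz, SNR = 10 dB
SNR linear = 10^(10/10) = 10
1 + SNR = 11
log2(11) = 3.4594316186
C = 3 * 1000 * 3.4594316186 = 10378.2949 bps
C = 10.378295 kbps -> 10.38 kbps (2 dp)

10.38


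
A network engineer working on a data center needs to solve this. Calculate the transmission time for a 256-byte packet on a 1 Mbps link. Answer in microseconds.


Given: packet = 256 bytes, bandwidth = 1 Mbps
Packet in bits = 256 * 8 = 2048 bits
Bandwidth = 1 * 10^6 = 1000000 bps
Time = 2048 / 1000000 seconds
Time in us = 2048 * 10^6 / 1000000 = 2048

2048


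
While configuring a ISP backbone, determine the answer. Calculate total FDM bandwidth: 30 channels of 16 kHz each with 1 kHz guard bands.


Given: 30 channels, 16 kHz each, guard = 1 kHz
Channel bandwidth = 30 * 16 = 480 kHz
Guard bands = 29 gaps * 1 kHz = 29 kHz
Total = 480 + 29 = 509 kHz

509


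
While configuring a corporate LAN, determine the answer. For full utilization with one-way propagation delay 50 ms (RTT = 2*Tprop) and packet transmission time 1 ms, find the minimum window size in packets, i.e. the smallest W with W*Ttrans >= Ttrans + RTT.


Given: Ttrans = 1 ms, RTT = 100 ms (= 2 * Tprop, Tprop = 50 ms)
Time until first ACK returns = Ttrans + RTT = 1 + 100 = 101 ms
Need W * Ttrans >= Ttrans + RTT  ->  W >= (Ttrans + RTT) / Ttrans
(Ttrans + RTT) / Ttrans = 101 / 1 = 101
W_min = ceil(101) = 101

101


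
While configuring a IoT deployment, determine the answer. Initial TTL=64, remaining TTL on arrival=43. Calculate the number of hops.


Given: initial TTL = 64, received TTL = 43
Hops = initial TTL - received TTL
Hops = 64 - 43 = 21

21


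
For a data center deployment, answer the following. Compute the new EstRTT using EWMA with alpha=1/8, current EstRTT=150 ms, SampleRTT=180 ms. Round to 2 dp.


Given: EstRTT = 150 ms, SampleRTT = 180 ms, alpha = 1/8
New EstRTT = (1 - alpha) * EstRTT + alpha * SampleRTT
(7/8) * 150 = 131.25
(1/8) * 180 = 22.5
New EstRTT = 131.25 + 22.5 = 153.75 ms -> 153.75 ms (2 dp)

153.75


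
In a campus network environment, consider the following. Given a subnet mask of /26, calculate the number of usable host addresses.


Given: subnet mask /26
Host bits = 32 - 26 = 6
Total addresses = 2^6 = 64
Usable hosts = 64 - 2 (network + broadcast) = 62

62


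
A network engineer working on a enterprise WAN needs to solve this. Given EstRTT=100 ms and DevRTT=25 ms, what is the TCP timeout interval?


Given: EstRTT = 100 ms, DevRTT = 25 ms
Timeout = EstRTT + 4 * DevRTT
4 * DevRTT = 4 * 25 = 100
Timeout = 100 + 100 = 200 ms

200


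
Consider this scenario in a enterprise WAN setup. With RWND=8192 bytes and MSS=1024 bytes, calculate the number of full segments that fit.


Given: RWND = 8192 bytes, MSS = 1024 bytes
Full segments = floor(RWND / MSS)
Full segments = floor(8192 / 1024)
Full segments = floor(8.0) = 8

8


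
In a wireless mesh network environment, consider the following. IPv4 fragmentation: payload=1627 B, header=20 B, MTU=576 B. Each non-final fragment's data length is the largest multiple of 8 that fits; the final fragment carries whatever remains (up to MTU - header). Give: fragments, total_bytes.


Max data per non-final fragment = floor((MTU - header)/8)*8 = floor((576 - 20)/8)*8 = floor(556/8)*8 = 552 B
Final fragment needs no 8-byte alignment: it can carry up to MTU - header = 556 B
Non-final fragments needed = ceil((payload - 556) / 552) = ceil(1071/552) = ceil(1.9402) = 2
Number of fragments = 2 + 1 = 3
Fragment sizes (data): 2 * 552 B + 523 B (last, 523 <= 556 OK)
Total bytes sent = payload + n_frags * header = 1627 + 3*20 = 1627 + 60 = 1687 B

3, 1687


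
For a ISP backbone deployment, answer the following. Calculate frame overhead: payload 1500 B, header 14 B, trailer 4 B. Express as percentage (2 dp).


Given: payload = 1500 B, header = 14 B, trailer = 4 B
Overhead bytes = header + trailer = 14 + 4 = 18
Total frame = payload + overhead = 1500 + 18 = 1518
Overhead % = 18 / 1518 * 100 = 1.1858% -> 1.19% (2 dp)

1.19


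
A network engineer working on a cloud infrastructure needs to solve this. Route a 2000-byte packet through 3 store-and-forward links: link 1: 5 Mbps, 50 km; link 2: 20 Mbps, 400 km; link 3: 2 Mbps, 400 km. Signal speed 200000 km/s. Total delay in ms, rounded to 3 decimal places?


Packet = 2000 bytes = 16000 bits. Store-and-forward: sum (t_trans + t_prop) per link.
Link 1: t_trans = 16000/(5*10^6) s = 3.2000 ms; t_prop = 50/200000 s = 0.2500 ms; subtotal = 3.4500 ms
Link 2: t_trans = 16000/(20*10^6) s = 0.8000 ms; t_prop = 400/200000 s = 2.0000 ms; subtotal = 2.8000 ms
Link 3: t_trans = 16000/(2*10^6) s = 8.0000 ms; t_prop = 400/200000 s = 2.0000 ms; subtotal = 10.0000 ms
End-to-end = 3.4500 + 2.8000 + 10.0000 = 16.2500 ms -> 16.250 ms (3 dp)

16.250


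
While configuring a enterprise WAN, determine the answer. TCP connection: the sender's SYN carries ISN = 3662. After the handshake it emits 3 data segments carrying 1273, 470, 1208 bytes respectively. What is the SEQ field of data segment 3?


The SYN occupies sequence number ISN = 3662, so the first data byte is ISN + 1 = 3663.
SEQ of data segment i = (ISN + 1) + sum of payload sizes of segments 1..i-1.
Segment 1: SEQ = 3663, payload = 1273 bytes
Segment 2: SEQ = 4936, payload = 470 bytes
Segment 3: SEQ = 5406, payload = 1208 bytes
SEQ of segment 3 = 3663 + 1273 + 470 = 5406

5406


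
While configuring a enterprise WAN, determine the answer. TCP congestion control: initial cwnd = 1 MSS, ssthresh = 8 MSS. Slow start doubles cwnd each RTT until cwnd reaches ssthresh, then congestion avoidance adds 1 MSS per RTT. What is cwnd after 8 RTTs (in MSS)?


RTT 0: cwnd = 1 MSS (initial)
RTT 1: cwnd = 2 MSS (slow start, doubled)
RTT 2: cwnd = 4 MSS (slow start, doubled)
RTT 3: cwnd = 8 MSS (slow start, doubled)
RTT 4: cwnd = 9 MSS (congestion avoidance, +1)
RTT 5: cwnd = 10 MSS (congestion avoidance, +1)
RTT 6: cwnd = 11 MSS (congestion avoidance, +1)
RTT 7: cwnd = 12 MSS (congestion avoidance, +1)
RTT 8: cwnd = 13 MSS (congestion avoidance, +1)

13


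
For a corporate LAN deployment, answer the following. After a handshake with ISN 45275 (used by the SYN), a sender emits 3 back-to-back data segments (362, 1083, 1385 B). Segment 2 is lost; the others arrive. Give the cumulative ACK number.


SYN uses sequence number 45275; first data byte = ISN + 1 = 45276.
Segment 1: SEQ = 45276, len = 362 B, covers [45276, 45637]
Segment 2: SEQ = 45638, len = 1083 B, covers [45638, 46720] [LOST]
Segment 3: SEQ = 46721, len = 1385 B, covers [46721, 48105]
In-order data received: bytes [45276, 45637] (segments 1..1).
Segment 2 missing -> gap begins at byte 45638; later segments buffered out of order.
Cumulative ACK = next expected in-order byte = 45276 + 362 = 45638

45638


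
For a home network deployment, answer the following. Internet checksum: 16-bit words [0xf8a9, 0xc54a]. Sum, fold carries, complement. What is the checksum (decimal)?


Given words: [0xf8a9, 0xc54a]
Step 1: Sum all words
Raw sum = 63657 + 50506 = 114163
Step 2: Fold carry: (48627 + 1) = 48628
One's complement = ~48628 & 0xFFFF = 16907

16907


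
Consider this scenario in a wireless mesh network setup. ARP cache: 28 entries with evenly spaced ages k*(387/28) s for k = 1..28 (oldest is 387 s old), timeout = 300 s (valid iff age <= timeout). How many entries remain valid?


Ages are k * 387/28 s for k = 1..28 (spacing = 13.8214 s).
Entry k is valid iff k * 387/28 <= 300 iff k <= 28 * 300 / 387 = 21.7054
n_valid = floor(21.7054) = 21
(n_stale = 28 - 21 = 7)

21


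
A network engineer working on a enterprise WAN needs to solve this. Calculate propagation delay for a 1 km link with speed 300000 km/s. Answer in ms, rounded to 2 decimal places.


Given: distance = 1 km, speed = 300000 km/s
Delay = distance / speed = 1 / 300000 seconds
Delay in ms = 1 * 1000 / 300000
Delay = 0.0033 ms
Rounded to 2 dp = 0.00 ms

0.00


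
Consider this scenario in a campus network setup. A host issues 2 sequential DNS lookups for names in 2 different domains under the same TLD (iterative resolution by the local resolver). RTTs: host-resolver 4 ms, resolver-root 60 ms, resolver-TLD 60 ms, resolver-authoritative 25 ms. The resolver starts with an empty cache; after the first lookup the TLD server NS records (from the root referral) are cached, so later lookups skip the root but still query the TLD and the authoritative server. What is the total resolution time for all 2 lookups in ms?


Lookup 1 (cold cache): local + root + TLD + auth = 4 + 60 + 60 + 25 = 149 ms
Lookups 2..2 (TLD NS cached -> skip root; new domain -> still ask TLD and auth): local + TLD + auth = 4 + 60 + 25 = 89 ms each
Remaining 1 lookups: 1 * 89 = 89 ms
Total = 149 + 89 = 238 ms

238


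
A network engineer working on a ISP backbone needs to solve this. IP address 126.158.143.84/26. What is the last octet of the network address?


Given: IP = 126.158.143.84, prefix = /26
Subnet mask = 255.255.255.192
Last octet of IP: 84
Last octet of mask: 192
Network last octet = 84 AND 192 = 64

64


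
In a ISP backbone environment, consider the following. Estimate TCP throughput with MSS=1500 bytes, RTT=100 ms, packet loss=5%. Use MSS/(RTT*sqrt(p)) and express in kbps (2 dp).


Given: MSS = 1500 bytes, RTT = 100 ms, loss = 5%
RTT in seconds = 100 / 1000 = 0.1
Loss rate = 5% = 0.05
sqrt(loss) = sqrt(0.05) = 0.223606797750
Throughput (bytes/s) = 1500 / (0.1 * 0.223606797750) = 67082.0393
Throughput (kbps) = 67082.0393 * 8 / 1000 = 536.656315 -> 536.66 kbps (2 dp)

536.66


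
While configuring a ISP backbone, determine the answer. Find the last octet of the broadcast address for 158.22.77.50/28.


Given: IP = 158.22.77.50, prefix = /28
Host bits = 32 - 28 = 4
Network last octet = 50 AND mask = 48
Host part size = 2^4 - 1 = 15
Broadcast last octet = 48 OR 15 = 63

63


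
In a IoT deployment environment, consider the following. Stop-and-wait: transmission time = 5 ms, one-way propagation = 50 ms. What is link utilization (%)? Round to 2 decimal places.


Given: Ttrans = 5 ms, Tprop = 50 ms
RTT = 2 * Tprop = 2 * 50 = 100 ms
U = Ttrans / (Ttrans + RTT)
U = 5 / (5 + 100)
U = 5 / 105 = 0.047619
U% = 4.76%

4.76


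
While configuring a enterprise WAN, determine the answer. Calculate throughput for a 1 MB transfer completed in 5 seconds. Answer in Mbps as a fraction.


Given: file = 1 MB, time = 5 s
File in Mb = 1 * 8 = 8 Mb
Throughput = 8 / 5 Mbps
Throughput = 8/5 Mbps

8/5


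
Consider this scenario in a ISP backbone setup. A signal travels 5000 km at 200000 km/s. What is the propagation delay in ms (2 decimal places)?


Given: distance = 5000 km, speed = 200000 km/s
Delay = distance / speed = 5000 / 200000 seconds
Delay in ms = 5000 * 1000 / 200000
Delay = 25.0000 ms
Rounded to 2 dp = 25.00 ms

25.00


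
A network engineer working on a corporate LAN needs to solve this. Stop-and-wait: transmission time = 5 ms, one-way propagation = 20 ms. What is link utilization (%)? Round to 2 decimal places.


Given: Ttrans = 5 ms, Tprop = 20 ms
RTT = 2 * Tprop = 2 * 20 = 40 ms
U = Ttrans / (Ttrans + RTT)
U = 5 / (5 + 40)
U = 5 / 45 = 0.111111
U% = 11.11%

11.11


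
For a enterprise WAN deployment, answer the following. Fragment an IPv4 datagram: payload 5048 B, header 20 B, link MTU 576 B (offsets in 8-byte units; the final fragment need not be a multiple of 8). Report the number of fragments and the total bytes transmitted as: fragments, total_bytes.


Max data per non-final fragment = floor((MTU - header)/8)*8 = floor((576 - 20)/8)*8 = floor(556/8)*8 = 552 B
Final fragment needs no 8-byte alignment: it can carry up to MTU - header = 556 B
Non-final fragments needed = ceil((payload - 556) / 552) = ceil(4492/552) = ceil(8.1377) = 9
Number of fragments = 9 + 1 = 10
Fragment sizes (data): 9 * 552 B + 80 B (last, 80 <= 556 OK)
Total bytes sent = payload + n_frags * header = 5048 + 10*20 = 5048 + 200 = 5248 B

10, 5248


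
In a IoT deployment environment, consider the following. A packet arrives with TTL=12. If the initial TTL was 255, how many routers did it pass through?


Given: initial TTL = 255, received TTL = 12
Hops = initial TTL - received TTL
Hops = 255 - 12 = 243

243


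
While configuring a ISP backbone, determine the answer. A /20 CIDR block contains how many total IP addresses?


Given: CIDR prefix /20
Host bits = 32 - 20 = 12
Total addresses = 2^12 = 4096

4096


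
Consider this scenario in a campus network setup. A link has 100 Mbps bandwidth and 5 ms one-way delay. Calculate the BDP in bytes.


Given: bandwidth = 100 Mbps, delay = 5 ms
BDP in bits = 100 * 10^6 * 5 / 1000
BDP in bits = 500000
BDP in bytes = 500000 / 8 = 62500

62500


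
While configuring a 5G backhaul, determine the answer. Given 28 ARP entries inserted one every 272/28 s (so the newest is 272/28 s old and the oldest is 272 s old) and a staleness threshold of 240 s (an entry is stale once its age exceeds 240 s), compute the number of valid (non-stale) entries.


Ages are k * 272/28 s for k = 1..28 (spacing = 9.7143 s).
Entry k is valid iff k * 272/28 <= 240 iff k <= 28 * 240 / 272 = 24.7059
n_valid = floor(24.7059) = 24
(n_stale = 28 - 24 = 4)

24


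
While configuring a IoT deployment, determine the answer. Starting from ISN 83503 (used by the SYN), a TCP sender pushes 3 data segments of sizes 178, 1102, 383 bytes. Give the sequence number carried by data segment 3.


The SYN occupies sequence number ISN = 83503, so the first data byte is ISN + 1 = 83504.
SEQ of data segment i = (ISN + 1) + sum of payload sizes of segments 1..i-1.
Segment 1: SEQ = 83504, payload = 178 bytes
Segment 2: SEQ = 83682, payload = 1102 bytes
Segment 3: SEQ = 84784, payload = 383 bytes
SEQ of segment 3 = 83504 + 178 + 1102 = 84784

84784


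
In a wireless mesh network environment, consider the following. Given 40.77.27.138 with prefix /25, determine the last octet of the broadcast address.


Given: IP = 40.77.27.138, prefix = /25
Host bits = 32 - 25 = 7
Network last octet = 138 AND mask = 128
Host part size = 2^7 - 1 = 127
Broadcast last octet = 128 OR 127 = 255

255


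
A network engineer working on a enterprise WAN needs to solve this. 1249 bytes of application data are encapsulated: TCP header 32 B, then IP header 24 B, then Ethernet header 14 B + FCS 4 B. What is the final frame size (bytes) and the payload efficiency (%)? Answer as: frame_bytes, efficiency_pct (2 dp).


TCP segment = 1249 + 32 = 1281 B
IP packet = 1281 + 24 = 1305 B
Ethernet frame = 1305 + 14 + 4 = 1323 B
Efficiency = app / frame = 1249 / 1323 = 0.944067 = 94.4067% -> 94.41% (2 dp)

1323, 94.41


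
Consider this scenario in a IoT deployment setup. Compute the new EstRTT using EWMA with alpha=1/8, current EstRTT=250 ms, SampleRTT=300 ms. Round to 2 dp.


Given: EstRTT = 250 ms, SampleRTT = 300 ms, alpha = 1/8
New EstRTT = (1 - alpha) * EstRTT + alpha * SampleRTT
(7/8) * 250 = 218.75
(1/8) * 300 = 37.5
New EstRTT = 218.75 + 37.5 = 256.25 ms -> 256.25 ms (2 dp)

256.25


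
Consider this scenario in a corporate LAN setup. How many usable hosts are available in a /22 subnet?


Given: subnet mask /22
Host bits = 32 - 22 = 10
Total addresses = 2^10 = 1024
Usable hosts = 1024 - 2 (network + broadcast) = 1022

1022


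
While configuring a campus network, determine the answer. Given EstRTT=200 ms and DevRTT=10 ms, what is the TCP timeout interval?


Given: EstRTT = 200 ms, DevRTT = 10 ms
Timeout = EstRTT + 4 * DevRTT
4 * DevRTT = 4 * 10 = 40
Timeout = 200 + 40 = 240 ms

240


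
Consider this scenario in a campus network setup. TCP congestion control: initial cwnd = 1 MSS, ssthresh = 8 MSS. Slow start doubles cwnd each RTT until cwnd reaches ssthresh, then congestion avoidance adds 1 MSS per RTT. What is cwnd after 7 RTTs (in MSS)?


RTT 0: cwnd = 1 MSS (initial)
RTT 1: cwnd = 2 MSS (slow start, doubled)
RTT 2: cwnd = 4 MSS (slow start, doubled)
RTT 3: cwnd = 8 MSS (slow start, doubled)
RTT 4: cwnd = 9 MSS (congestion avoidance, +1)
RTT 5: cwnd = 10 MSS (congestion avoidance, +1)
RTT 6: cwnd = 11 MSS (congestion avoidance, +1)
RTT 7: cwnd = 12 MSS (congestion avoidance, +1)

12


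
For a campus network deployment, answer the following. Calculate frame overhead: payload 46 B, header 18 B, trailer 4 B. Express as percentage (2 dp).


Given: payload = 46 B, header = 18 B, trailer = 4 B
Overhead bytes = header + trailer = 18 + 4 = 22
Total frame = payload + overhead = 46 + 22 = 68
Overhead % = 22 / 68 * 100 = 32.3529% -> 32.35% (2 dp)

32.35


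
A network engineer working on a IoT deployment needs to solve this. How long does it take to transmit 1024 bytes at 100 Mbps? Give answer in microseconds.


Given: packet = 1024 bytes, bandwidth = 100 Mbps
Packet in bits = 1024 * 8 = 8192 bits
Bandwidth = 100 * 10^6 = 100000000 bps
Time = 8192 / 100000000 seconds
Time in us = 8192 * 10^6 / 100000000 = 81.92

81.92


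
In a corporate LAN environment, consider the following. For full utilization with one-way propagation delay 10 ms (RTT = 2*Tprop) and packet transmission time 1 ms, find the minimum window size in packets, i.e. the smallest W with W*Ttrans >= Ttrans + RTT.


Given: Ttrans = 1 ms, RTT = 20 ms (= 2 * Tprop, Tprop = 10 ms)
Time until first ACK returns = Ttrans + RTT = 1 + 20 = 21 ms
Need W * Ttrans >= Ttrans + RTT  ->  W >= (Ttrans + RTT) / Ttrans
(Ttrans + RTT) / Ttrans = 21 / 1 = 21
W_min = ceil(21) = 21

21


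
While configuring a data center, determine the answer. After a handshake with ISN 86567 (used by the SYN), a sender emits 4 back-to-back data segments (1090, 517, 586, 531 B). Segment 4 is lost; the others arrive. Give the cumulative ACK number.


SYN uses sequence number 86567; first data byte = ISN + 1 = 86568.
Segment 1: SEQ = 86568, len = 1090 B, covers [86568, 87657]
Segment 2: SEQ = 87658, len = 517 B, covers [87658, 88174]
Segment 3: SEQ = 88175, len = 586 B, covers [88175, 88760]
Segment 4: SEQ = 88761, len = 531 B, covers [88761, 89291] [LOST]
In-order data received: bytes [86568, 88760] (segments 1..3).
Segment 4 missing -> gap begins at byte 88761.
Cumulative ACK = next expected in-order byte = 86568 + 1090 + 517 + 586 = 88761

88761


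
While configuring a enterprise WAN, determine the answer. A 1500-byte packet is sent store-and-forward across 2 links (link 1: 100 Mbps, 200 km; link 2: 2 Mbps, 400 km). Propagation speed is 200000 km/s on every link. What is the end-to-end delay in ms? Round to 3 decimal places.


Packet = 1500 bytes = 12000 bits. Store-and-forward: sum (t_trans + t_prop) per link.
Link 1: t_trans = 12000/(100*10^6) s = 0.1200 ms; t_prop = 200/200000 s = 1.0000 ms; subtotal = 1.1200 ms
Link 2: t_trans = 12000/(2*10^6) s = 6.0000 ms; t_prop = 400/200000 s = 2.0000 ms; subtotal = 8.0000 ms
End-to-end = 1.1200 + 8.0000 = 9.1200 ms -> 9.120 ms (3 dp)

9.120


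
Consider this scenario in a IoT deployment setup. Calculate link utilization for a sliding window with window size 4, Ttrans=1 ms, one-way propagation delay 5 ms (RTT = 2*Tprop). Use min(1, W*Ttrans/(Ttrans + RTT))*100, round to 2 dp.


Given: W = 4, Ttrans = 1 ms, RTT = 10 ms (= 2 * Tprop, Tprop = 5 ms)
Cycle time = Ttrans + RTT = 1 + 10 = 11 ms (first packet sent until its ACK returns)
W * Ttrans = 4 * 1 = 4 ms of sending per cycle
W * Ttrans / (Ttrans + RTT) = 4 / 11 = 0.363636
U = min(1, 0.363636) = 0.363636
U% = 36.36%

36.36


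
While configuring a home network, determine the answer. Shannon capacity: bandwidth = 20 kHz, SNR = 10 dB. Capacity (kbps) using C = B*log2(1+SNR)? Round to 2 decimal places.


Given: B = 20 kHz, SNR = 10 dB
SNR linear = 10^(10/10) = 10
1 + SNR = 11
log2(11) = 3.4594316186
C = 20 * 1000 * 3.4594316186 = 69188.6324 bps
C = 69.188632 kbps -> 69.19 kbps (2 dp)

69.19


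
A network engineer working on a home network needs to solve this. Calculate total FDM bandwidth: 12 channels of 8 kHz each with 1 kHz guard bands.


Given: 12 channels, 8 kHz each, guard = 1 kHz
Channel bandwidth = 12 * 8 = 96 kHz
Guard bands = 11 gaps * 1 kHz = 11 kHz
Total = 96 + 11 = 107 kHz

107


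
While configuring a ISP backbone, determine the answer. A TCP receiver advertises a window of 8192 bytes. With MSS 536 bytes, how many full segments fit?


Given: RWND = 8192 bytes, MSS = 536 bytes
Full segments = floor(RWND / MSS)
Full segments = floor(8192 / 536)
Full segments = floor(15.2836) = 15

15


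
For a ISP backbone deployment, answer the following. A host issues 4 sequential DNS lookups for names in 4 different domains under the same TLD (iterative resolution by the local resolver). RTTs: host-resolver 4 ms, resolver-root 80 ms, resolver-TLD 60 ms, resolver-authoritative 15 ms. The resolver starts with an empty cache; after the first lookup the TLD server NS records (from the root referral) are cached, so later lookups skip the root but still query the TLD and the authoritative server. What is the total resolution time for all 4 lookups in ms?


Lookup 1 (cold cache): local + root + TLD + auth = 4 + 80 + 60 + 15 = 159 ms
Lookups 2..4 (TLD NS cached -> skip root; new domain -> still ask TLD and auth): local + TLD + auth = 4 + 60 + 15 = 79 ms each
Remaining 3 lookups: 3 * 79 = 237 ms
Total = 159 + 237 = 396 ms

396


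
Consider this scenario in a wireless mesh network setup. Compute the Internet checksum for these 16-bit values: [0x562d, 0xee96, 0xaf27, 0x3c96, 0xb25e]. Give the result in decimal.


Given words: [0x562d, 0xee96, 0xaf27, 0x3c96, 0xb25e]
Step 1: Sum all words
Raw sum = 22061 + 61078 + 44839 + 15510 + 45662 = 189150
Step 2: Fold carry: (58078 + 2) = 58080
One's complement = ~58080 & 0xFFFF = 7455

7455


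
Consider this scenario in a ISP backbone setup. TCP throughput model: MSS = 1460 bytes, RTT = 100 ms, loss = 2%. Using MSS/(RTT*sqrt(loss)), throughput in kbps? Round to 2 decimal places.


Given: MSS = 1460 bytes, RTT = 100 ms, loss = 2%
RTT in seconds = 100 / 1000 = 0.1
Loss rate = 2% = 0.02
sqrt(loss) = sqrt(0.02) = 0.141421356237
Throughput (bytes/s) = 1460 / (0.1 * 0.141421356237) = 103237.5901
Throughput (kbps) = 103237.5901 * 8 / 1000 = 825.900720 -> 825.90 kbps (2 dp)

825.90


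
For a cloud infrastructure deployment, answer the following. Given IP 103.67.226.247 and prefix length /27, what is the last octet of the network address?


Given: IP = 103.67.226.247, prefix = /27
Subnet mask = 255.255.255.224
Last octet of IP: 247
Last octet of mask: 224
Network last octet = 247 AND 224 = 224

224


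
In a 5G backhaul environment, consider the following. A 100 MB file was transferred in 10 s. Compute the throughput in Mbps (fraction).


Given: file = 100 MB, time = 10 s
File in Mb = 100 * 8 = 800 Mb
Throughput = 800 / 10 Mbps
Throughput = 80 Mbps

80


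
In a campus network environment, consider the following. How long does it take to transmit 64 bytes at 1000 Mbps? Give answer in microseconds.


Given: packet = 64 bytes, bandwidth = 1000 Mbps
Packet in bits = 64 * 8 = 512 bits
Bandwidth = 1000 * 10^6 = 1000000000 bps
Time = 512 / 1000000000 seconds
Time in us = 512 * 10^6 / 1000000000 = 0.512

0.512


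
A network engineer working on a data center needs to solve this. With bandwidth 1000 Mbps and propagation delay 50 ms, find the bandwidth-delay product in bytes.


Given: bandwidth = 1000 Mbps, delay = 50 ms
BDP in bits = 1000 * 10^6 * 50 / 1000
BDP in bits = 50000000
BDP in bytes = 50000000 / 8 = 6250000

6250000


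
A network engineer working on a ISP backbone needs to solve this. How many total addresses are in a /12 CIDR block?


Given: CIDR prefix /12
Host bits = 32 - 12 = 20
Total addresses = 2^20 = 1048576

1048576


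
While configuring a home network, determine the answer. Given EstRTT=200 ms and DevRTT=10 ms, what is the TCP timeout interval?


Given: EstRTT = 200 ms, DevRTT = 10 ms
Timeout = EstRTT + 4 * DevRTT
4 * DevRTT = 4 * 10 = 40
Timeout = 200 + 40 = 240 ms

240


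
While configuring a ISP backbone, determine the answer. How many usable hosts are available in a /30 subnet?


Given: subnet mask /30
Host bits = 32 - 30 = 2
Total addresses = 2^2 = 4
Usable hosts = 4 - 2 (network + broadcast) = 2

2


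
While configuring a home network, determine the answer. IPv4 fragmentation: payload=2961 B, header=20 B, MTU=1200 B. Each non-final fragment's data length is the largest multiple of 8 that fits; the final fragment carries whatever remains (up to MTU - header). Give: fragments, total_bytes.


Max data per non-final fragment = floor((MTU - header)/8)*8 = floor((1200 - 20)/8)*8 = floor(1180/8)*8 = 1176 B
Final fragment needs no 8-byte alignment: it can carry up to MTU - header = 1180 B
Non-final fragments needed = ceil((payload - 1180) / 1176) = ceil(1781/1176) = ceil(1.5145) = 2
Number of fragments = 2 + 1 = 3
Fragment sizes (data): 2 * 1176 B + 609 B (last, 609 <= 1180 OK)
Total bytes sent = payload + n_frags * header = 2961 + 3*20 = 2961 + 60 = 3021 B

3, 3021


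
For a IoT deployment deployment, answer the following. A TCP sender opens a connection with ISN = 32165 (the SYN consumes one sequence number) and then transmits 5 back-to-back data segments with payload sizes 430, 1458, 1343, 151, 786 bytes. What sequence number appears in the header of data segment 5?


The SYN occupies sequence number ISN = 32165, so the first data byte is ISN + 1 = 32166.
SEQ of data segment i = (ISN + 1) + sum of payload sizes of segments 1..i-1.
Segment 1: SEQ = 32166, payload = 430 bytes
Segment 2: SEQ = 32596, payload = 1458 bytes
Segment 3: SEQ = 34054, payload = 1343 bytes
Segment 4: SEQ = 35397, payload = 151 bytes
Segment 5: SEQ = 35548, payload = 786 bytes
SEQ of segment 5 = 32166 + 430 + 1458 + 1343 + 151 = 35548

35548


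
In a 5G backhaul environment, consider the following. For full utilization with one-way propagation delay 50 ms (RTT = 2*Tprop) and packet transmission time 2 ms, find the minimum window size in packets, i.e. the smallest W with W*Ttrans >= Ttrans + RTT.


Given: Ttrans = 2 ms, RTT = 100 ms (= 2 * Tprop, Tprop = 50 ms)
Time until first ACK returns = Ttrans + RTT = 2 + 100 = 102 ms
Need W * Ttrans >= Ttrans + RTT  ->  W >= (Ttrans + RTT) / Ttrans
(Ttrans + RTT) / Ttrans = 102 / 2 = 51
W_min = ceil(51) = 51

51


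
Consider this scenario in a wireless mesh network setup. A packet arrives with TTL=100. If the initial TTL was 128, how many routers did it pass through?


Given: initial TTL = 128, received TTL = 100
Hops = initial TTL - received TTL
Hops = 128 - 100 = 28

28


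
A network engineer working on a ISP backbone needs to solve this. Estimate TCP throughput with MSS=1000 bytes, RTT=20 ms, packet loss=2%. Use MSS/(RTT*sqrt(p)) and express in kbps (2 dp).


Given: MSS = 1000 bytes, RTT = 20 ms, loss = 2%
RTT in seconds = 20 / 1000 = 0.02
Loss rate = 2% = 0.02
sqrt(loss) = sqrt(0.02) = 0.141421356237
Throughput (bytes/s) = 1000 / (0.02 * 0.141421356237) = 353553.3906
Throughput (kbps) = 353553.3906 * 8 / 1000 = 2828.427125 -> 2828.43 kbps (2 dp)

2828.43


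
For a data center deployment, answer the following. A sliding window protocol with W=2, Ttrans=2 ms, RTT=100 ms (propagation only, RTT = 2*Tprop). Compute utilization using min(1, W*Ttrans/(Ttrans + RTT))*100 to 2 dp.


Given: W = 2, Ttrans = 2 ms, RTT = 100 ms (= 2 * Tprop, Tprop = 50 ms)
Cycle time = Ttrans + RTT = 2 + 100 = 102 ms (first packet sent until its ACK returns)
W * Ttrans = 2 * 2 = 4 ms of sending per cycle
W * Ttrans / (Ttrans + RTT) = 4 / 102 = 0.039216
U = min(1, 0.039216) = 0.039216
U% = 3.92%

3.92


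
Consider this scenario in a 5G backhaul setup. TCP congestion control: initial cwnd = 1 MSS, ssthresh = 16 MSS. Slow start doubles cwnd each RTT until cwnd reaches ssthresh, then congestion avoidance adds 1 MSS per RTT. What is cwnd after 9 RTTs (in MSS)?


RTT 0: cwnd = 1 MSS (initial)
RTT 1: cwnd = 2 MSS (slow start, doubled)
RTT 2: cwnd = 4 MSS (slow start, doubled)
RTT 3: cwnd = 8 MSS (slow start, doubled)
RTT 4: cwnd = 16 MSS (slow start, doubled)
RTT 5: cwnd = 17 MSS (congestion avoidance, +1)
RTT 6: cwnd = 18 MSS (congestion avoidance, +1)
RTT 7: cwnd = 19 MSS (congestion avoidance, +1)
RTT 8: cwnd = 20 MSS (congestion avoidance, +1)
RTT 9: cwnd = 21 MSS (congestion avoidance, +1)

21


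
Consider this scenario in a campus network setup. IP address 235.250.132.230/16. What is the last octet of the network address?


Given: IP = 235.250.132.230, prefix = /16
Subnet mask = 255.255.0.0
Last octet of IP: 230
Last octet of mask: 0
Network last octet = 230 AND 0 = 0

0


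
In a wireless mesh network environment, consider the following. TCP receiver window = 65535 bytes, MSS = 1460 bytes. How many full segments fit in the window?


Given: RWND = 65535 bytes, MSS = 1460 bytes
Full segments = floor(RWND / MSS)
Full segments = floor(65535 / 1460)
Full segments = floor(44.887) = 44

44


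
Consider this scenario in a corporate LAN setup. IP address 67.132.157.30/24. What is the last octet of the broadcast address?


Given: IP = 67.132.157.30, prefix = /24
Host bits = 32 - 24 = 8
Network last octet = 30 AND mask = 0
Host part size = 2^8 - 1 = 255
Broadcast last octet = 0 OR 255 = 255

255


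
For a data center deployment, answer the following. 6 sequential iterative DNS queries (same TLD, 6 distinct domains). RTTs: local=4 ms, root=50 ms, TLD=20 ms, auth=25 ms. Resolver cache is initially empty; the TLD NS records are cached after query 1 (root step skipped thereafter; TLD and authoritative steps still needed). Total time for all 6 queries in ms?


Lookup 1 (cold cache): local + root + TLD + auth = 4 + 50 + 20 + 25 = 99 ms
Lookups 2..6 (TLD NS cached -> skip root; new domain -> still ask TLD and auth): local + TLD + auth = 4 + 20 + 25 = 49 ms each
Remaining 5 lookups: 5 * 49 = 245 ms
Total = 99 + 245 = 344 ms

344


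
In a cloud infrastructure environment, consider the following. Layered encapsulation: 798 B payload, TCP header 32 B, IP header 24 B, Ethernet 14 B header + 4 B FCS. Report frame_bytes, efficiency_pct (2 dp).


TCP segment = 798 + 32 = 830 B
IP packet = 830 + 24 = 854 B
Ethernet frame = 854 + 14 + 4 = 872 B
Efficiency = app / frame = 798 / 872 = 0.915138 = 91.5138% -> 91.51% (2 dp)

872, 91.51


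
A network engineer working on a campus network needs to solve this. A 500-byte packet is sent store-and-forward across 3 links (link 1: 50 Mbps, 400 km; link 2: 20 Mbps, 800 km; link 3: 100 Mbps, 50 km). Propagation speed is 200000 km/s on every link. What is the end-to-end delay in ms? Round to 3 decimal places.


Packet = 500 bytes = 4000 bits. Store-and-forward: sum (t_trans + t_prop) per link.
Link 1: t_trans = 4000/(50*10^6) s = 0.0800 ms; t_prop = 400/200000 s = 2.0000 ms; subtotal = 2.0800 ms
Link 2: t_trans = 4000/(20*10^6) s = 0.2000 ms; t_prop = 800/200000 s = 4.0000 ms; subtotal = 4.2000 ms
Link 3: t_trans = 4000/(100*10^6) s = 0.0400 ms; t_prop = 50/200000 s = 0.2500 ms; subtotal = 0.2900 ms
End-to-end = 2.0800 + 4.2000 + 0.2900 = 6.5700 ms -> 6.570 ms (3 dp)

6.570


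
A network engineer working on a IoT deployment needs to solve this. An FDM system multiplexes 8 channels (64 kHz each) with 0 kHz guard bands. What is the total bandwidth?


Given: 8 channels, 64 kHz each, guard = 0 kHz
Channel bandwidth = 8 * 64 = 512 kHz
Guard bands = 7 gaps * 0 kHz = 0 kHz
Total = 512 + 0 = 512 kHz

512


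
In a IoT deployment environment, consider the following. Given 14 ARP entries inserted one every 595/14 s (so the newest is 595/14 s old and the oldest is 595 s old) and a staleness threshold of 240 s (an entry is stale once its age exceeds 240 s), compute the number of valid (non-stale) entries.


Ages are k * 595/14 s for k = 1..14 (spacing = 42.5000 s).
Entry k is valid iff k * 595/14 <= 240 iff k <= 14 * 240 / 595 = 5.6471
n_valid = floor(5.6471) = 5
(n_stale = 14 - 5 = 9)

5


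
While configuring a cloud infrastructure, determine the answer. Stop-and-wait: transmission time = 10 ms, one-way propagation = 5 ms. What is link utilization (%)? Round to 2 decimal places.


Given: Ttrans = 10 ms, Tprop = 5 ms
RTT = 2 * Tprop = 2 * 5 = 10 ms
U = Ttrans / (Ttrans + RTT)
U = 10 / (10 + 10)
U = 10 / 20 = 0.5
U% = 50.00%

50.00


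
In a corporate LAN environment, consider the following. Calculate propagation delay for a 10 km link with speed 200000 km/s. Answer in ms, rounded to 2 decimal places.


Given: distance = 10 km, speed = 200000 km/s
Delay = distance / speed = 10 / 200000 seconds
Delay in ms = 10 * 1000 / 200000
Delay = 0.0500 ms
Rounded to 2 dp = 0.05 ms

0.05


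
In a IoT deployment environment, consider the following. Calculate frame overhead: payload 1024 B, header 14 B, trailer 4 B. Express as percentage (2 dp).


Given: payload = 1024 B, header = 14 B, trailer = 4 B
Overhead bytes = header + trailer = 14 + 4 = 18
Total frame = payload + overhead = 1024 + 18 = 1042
Overhead % = 18 / 1042 * 100 = 1.7274% -> 1.73% (2 dp)

1.73


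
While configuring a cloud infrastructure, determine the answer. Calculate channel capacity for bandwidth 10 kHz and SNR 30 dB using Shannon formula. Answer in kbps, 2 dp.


Given: B = 10 kHz, SNR = 30 dB
SNR linear = 10^(30/10) = 1000
1 + SNR = 1001
log2(1001) = 9.9672262588
C = 10 * 1000 * 9.9672262588 = 99672.2626 bps
C = 99.672263 kbps -> 99.67 kbps (2 dp)

99.67


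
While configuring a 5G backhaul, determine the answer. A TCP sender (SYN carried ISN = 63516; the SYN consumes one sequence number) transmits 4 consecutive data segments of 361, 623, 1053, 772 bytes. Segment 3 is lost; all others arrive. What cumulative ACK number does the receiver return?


SYN uses sequence number 63516; first data byte = ISN + 1 = 63517.
Segment 1: SEQ = 63517, len = 361 B, covers [63517, 63877]
Segment 2: SEQ = 63878, len = 623 B, covers [63878, 64500]
Segment 3: SEQ = 64501, len = 1053 B, covers [64501, 65553] [LOST]
Segment 4: SEQ = 65554, len = 772 B, covers [65554, 66325]
In-order data received: bytes [63517, 64500] (segments 1..2).
Segment 3 missing -> gap begins at byte 64501; later segments buffered out of order.
Cumulative ACK = next expected in-order byte = 63517 + 361 + 623 = 64501

64501
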